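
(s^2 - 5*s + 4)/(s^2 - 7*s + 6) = (s - 4)/(s - 6)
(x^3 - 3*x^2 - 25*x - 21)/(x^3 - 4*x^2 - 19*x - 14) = (x + 3)/(x + 2)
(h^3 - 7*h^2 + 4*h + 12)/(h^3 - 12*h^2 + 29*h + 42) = (h - 2)/(h - 7)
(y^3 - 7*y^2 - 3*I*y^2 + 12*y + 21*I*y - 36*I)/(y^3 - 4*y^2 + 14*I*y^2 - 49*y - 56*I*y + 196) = (y^2 - 3*y*(1 + I) + 9*I)/(y^2 + 14*I*y - 49)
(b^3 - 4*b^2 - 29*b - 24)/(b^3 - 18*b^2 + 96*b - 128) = (b^2 + 4*b + 3)/(b^2 - 10*b + 16)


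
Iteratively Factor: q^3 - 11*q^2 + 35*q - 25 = (q - 5)*(q^2 - 6*q + 5) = (q - 5)*(q - 1)*(q - 5)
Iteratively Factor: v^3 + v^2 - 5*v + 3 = (v + 3)*(v^2 - 2*v + 1) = (v - 1)*(v + 3)*(v - 1)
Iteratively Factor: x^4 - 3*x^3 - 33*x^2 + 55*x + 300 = (x - 5)*(x^3 + 2*x^2 - 23*x - 60) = (x - 5)*(x + 4)*(x^2 - 2*x - 15) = (x - 5)*(x + 3)*(x + 4)*(x - 5)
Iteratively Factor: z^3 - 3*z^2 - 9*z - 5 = (z - 5)*(z^2 + 2*z + 1) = (z - 5)*(z + 1)*(z + 1)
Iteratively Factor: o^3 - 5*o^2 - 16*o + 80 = (o - 4)*(o^2 - o - 20) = (o - 5)*(o - 4)*(o + 4)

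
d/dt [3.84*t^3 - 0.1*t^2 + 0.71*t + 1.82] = 11.52*t^2 - 0.2*t + 0.71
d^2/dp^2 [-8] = 0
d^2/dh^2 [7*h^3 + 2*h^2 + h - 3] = 42*h + 4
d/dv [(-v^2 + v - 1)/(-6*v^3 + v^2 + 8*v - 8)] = 3*v*(-2*v^3 + 4*v^2 - 9*v + 6)/(36*v^6 - 12*v^5 - 95*v^4 + 112*v^3 + 48*v^2 - 128*v + 64)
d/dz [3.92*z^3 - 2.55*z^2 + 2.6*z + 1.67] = 11.76*z^2 - 5.1*z + 2.6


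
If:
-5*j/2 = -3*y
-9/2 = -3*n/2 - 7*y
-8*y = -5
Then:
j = 3/4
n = 1/12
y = 5/8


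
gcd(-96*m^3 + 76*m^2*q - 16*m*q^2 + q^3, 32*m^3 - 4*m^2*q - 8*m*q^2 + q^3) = 16*m^2 - 10*m*q + q^2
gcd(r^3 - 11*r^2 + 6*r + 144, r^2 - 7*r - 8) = r - 8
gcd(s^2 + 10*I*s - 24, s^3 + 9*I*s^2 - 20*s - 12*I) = s + 6*I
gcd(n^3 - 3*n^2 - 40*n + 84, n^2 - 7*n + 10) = n - 2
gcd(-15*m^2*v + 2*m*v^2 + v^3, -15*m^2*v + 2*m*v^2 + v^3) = -15*m^2*v + 2*m*v^2 + v^3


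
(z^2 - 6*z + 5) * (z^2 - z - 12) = z^4 - 7*z^3 - z^2 + 67*z - 60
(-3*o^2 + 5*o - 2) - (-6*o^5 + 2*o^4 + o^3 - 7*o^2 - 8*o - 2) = 6*o^5 - 2*o^4 - o^3 + 4*o^2 + 13*o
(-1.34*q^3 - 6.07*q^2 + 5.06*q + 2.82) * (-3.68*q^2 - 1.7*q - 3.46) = 4.9312*q^5 + 24.6156*q^4 - 3.6654*q^3 + 2.0226*q^2 - 22.3016*q - 9.7572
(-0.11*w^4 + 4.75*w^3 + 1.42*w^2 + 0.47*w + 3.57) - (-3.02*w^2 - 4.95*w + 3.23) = -0.11*w^4 + 4.75*w^3 + 4.44*w^2 + 5.42*w + 0.34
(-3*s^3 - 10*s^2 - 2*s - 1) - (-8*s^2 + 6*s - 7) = -3*s^3 - 2*s^2 - 8*s + 6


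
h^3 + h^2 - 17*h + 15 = (h - 3)*(h - 1)*(h + 5)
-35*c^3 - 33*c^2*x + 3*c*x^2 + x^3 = (-5*c + x)*(c + x)*(7*c + x)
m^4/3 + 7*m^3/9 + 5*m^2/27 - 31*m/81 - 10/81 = (m/3 + 1/3)*(m - 2/3)*(m + 1/3)*(m + 5/3)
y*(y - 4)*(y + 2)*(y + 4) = y^4 + 2*y^3 - 16*y^2 - 32*y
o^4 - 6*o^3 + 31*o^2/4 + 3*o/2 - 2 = (o - 4)*(o - 2)*(o - 1/2)*(o + 1/2)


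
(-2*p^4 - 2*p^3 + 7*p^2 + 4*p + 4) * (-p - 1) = 2*p^5 + 4*p^4 - 5*p^3 - 11*p^2 - 8*p - 4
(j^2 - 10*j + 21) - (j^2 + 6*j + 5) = 16 - 16*j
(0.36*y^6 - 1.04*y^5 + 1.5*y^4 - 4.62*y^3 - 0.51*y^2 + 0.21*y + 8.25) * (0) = 0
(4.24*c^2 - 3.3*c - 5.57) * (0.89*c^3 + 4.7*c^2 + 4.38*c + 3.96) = 3.7736*c^5 + 16.991*c^4 - 1.8961*c^3 - 23.8426*c^2 - 37.4646*c - 22.0572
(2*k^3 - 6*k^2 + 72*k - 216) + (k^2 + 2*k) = 2*k^3 - 5*k^2 + 74*k - 216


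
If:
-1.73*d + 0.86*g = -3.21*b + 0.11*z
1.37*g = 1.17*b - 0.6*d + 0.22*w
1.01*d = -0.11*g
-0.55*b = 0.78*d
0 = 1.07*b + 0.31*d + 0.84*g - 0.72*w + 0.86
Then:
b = 0.05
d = -0.03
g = 0.32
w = 1.62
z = 4.46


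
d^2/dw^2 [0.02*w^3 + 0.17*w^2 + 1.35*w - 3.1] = 0.12*w + 0.34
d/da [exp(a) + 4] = exp(a)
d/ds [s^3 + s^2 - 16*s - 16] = 3*s^2 + 2*s - 16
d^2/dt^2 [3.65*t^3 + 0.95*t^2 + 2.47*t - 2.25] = 21.9*t + 1.9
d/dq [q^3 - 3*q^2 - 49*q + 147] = 3*q^2 - 6*q - 49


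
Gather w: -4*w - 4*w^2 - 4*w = -4*w^2 - 8*w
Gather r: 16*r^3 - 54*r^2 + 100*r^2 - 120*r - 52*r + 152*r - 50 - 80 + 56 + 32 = 16*r^3 + 46*r^2 - 20*r - 42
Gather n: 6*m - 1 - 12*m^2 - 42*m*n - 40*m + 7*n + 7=-12*m^2 - 34*m + n*(7 - 42*m) + 6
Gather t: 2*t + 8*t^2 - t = 8*t^2 + t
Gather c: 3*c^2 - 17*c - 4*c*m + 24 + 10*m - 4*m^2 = 3*c^2 + c*(-4*m - 17) - 4*m^2 + 10*m + 24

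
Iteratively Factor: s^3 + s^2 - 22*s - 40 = (s - 5)*(s^2 + 6*s + 8) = (s - 5)*(s + 4)*(s + 2)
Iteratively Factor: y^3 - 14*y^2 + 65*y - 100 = (y - 5)*(y^2 - 9*y + 20) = (y - 5)^2*(y - 4)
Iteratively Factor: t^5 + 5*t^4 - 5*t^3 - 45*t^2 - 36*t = (t + 3)*(t^4 + 2*t^3 - 11*t^2 - 12*t) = (t + 1)*(t + 3)*(t^3 + t^2 - 12*t) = (t + 1)*(t + 3)*(t + 4)*(t^2 - 3*t) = t*(t + 1)*(t + 3)*(t + 4)*(t - 3)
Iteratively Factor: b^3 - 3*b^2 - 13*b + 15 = (b - 1)*(b^2 - 2*b - 15) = (b - 1)*(b + 3)*(b - 5)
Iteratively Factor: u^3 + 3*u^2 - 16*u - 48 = (u - 4)*(u^2 + 7*u + 12) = (u - 4)*(u + 3)*(u + 4)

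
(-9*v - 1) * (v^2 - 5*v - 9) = -9*v^3 + 44*v^2 + 86*v + 9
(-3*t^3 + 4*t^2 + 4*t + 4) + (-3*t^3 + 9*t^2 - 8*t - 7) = -6*t^3 + 13*t^2 - 4*t - 3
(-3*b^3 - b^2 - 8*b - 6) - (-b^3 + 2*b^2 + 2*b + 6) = -2*b^3 - 3*b^2 - 10*b - 12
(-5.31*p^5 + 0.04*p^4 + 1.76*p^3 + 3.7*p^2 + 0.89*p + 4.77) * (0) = 0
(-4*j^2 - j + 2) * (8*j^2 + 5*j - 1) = -32*j^4 - 28*j^3 + 15*j^2 + 11*j - 2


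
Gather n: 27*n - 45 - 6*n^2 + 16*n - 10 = -6*n^2 + 43*n - 55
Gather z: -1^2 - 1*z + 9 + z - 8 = 0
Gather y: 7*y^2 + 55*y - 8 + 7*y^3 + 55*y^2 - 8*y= 7*y^3 + 62*y^2 + 47*y - 8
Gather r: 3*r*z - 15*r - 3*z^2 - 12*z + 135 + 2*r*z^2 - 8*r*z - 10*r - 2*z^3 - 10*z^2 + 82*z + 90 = r*(2*z^2 - 5*z - 25) - 2*z^3 - 13*z^2 + 70*z + 225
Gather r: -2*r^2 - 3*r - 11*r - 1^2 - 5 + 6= -2*r^2 - 14*r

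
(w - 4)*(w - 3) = w^2 - 7*w + 12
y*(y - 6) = y^2 - 6*y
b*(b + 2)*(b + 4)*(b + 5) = b^4 + 11*b^3 + 38*b^2 + 40*b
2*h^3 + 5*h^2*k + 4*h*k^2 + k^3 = (h + k)^2*(2*h + k)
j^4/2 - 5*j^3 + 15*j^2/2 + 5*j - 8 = (j/2 + 1/2)*(j - 8)*(j - 2)*(j - 1)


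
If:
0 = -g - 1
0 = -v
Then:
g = -1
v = 0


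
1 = 1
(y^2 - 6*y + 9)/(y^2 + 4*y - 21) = (y - 3)/(y + 7)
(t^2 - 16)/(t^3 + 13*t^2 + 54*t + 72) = (t - 4)/(t^2 + 9*t + 18)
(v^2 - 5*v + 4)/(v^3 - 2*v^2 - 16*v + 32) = (v - 1)/(v^2 + 2*v - 8)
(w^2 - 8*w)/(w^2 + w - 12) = w*(w - 8)/(w^2 + w - 12)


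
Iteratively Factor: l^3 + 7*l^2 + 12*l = (l + 3)*(l^2 + 4*l) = (l + 3)*(l + 4)*(l)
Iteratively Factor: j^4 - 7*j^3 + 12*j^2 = (j - 4)*(j^3 - 3*j^2) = (j - 4)*(j - 3)*(j^2) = j*(j - 4)*(j - 3)*(j)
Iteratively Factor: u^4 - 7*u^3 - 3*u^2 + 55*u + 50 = (u - 5)*(u^3 - 2*u^2 - 13*u - 10) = (u - 5)^2*(u^2 + 3*u + 2) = (u - 5)^2*(u + 2)*(u + 1)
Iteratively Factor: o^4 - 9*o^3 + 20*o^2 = (o)*(o^3 - 9*o^2 + 20*o) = o*(o - 5)*(o^2 - 4*o) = o*(o - 5)*(o - 4)*(o)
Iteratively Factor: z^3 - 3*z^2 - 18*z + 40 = (z - 5)*(z^2 + 2*z - 8) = (z - 5)*(z + 4)*(z - 2)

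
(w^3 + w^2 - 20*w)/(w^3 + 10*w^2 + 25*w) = (w - 4)/(w + 5)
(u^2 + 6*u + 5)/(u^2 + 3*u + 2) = (u + 5)/(u + 2)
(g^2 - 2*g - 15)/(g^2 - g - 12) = (g - 5)/(g - 4)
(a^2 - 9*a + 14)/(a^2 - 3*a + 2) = (a - 7)/(a - 1)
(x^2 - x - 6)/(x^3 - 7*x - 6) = 1/(x + 1)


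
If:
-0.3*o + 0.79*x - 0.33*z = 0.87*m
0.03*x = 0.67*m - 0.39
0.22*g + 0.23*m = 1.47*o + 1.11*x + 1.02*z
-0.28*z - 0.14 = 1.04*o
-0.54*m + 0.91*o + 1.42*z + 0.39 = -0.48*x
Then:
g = 0.79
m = 0.61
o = -0.09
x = 0.56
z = -0.18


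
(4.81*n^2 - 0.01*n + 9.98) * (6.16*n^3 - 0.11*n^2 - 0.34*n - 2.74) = 29.6296*n^5 - 0.5907*n^4 + 59.8425*n^3 - 14.2738*n^2 - 3.3658*n - 27.3452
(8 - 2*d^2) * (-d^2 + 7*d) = 2*d^4 - 14*d^3 - 8*d^2 + 56*d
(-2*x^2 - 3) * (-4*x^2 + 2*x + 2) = 8*x^4 - 4*x^3 + 8*x^2 - 6*x - 6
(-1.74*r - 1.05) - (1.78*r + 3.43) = -3.52*r - 4.48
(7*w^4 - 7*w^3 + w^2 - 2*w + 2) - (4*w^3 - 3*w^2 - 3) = 7*w^4 - 11*w^3 + 4*w^2 - 2*w + 5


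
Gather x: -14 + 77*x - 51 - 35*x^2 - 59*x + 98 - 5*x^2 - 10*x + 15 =-40*x^2 + 8*x + 48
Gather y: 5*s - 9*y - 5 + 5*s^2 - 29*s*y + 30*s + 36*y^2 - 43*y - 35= 5*s^2 + 35*s + 36*y^2 + y*(-29*s - 52) - 40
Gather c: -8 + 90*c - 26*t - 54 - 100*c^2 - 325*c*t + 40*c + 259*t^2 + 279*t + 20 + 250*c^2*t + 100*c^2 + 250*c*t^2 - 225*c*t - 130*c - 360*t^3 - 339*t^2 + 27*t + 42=250*c^2*t + c*(250*t^2 - 550*t) - 360*t^3 - 80*t^2 + 280*t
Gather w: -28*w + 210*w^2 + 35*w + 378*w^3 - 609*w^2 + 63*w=378*w^3 - 399*w^2 + 70*w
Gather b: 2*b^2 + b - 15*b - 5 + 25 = 2*b^2 - 14*b + 20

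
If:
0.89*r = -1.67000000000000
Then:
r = -1.88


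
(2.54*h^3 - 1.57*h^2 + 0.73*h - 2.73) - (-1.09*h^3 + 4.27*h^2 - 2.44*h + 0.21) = 3.63*h^3 - 5.84*h^2 + 3.17*h - 2.94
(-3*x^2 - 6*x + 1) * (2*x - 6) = -6*x^3 + 6*x^2 + 38*x - 6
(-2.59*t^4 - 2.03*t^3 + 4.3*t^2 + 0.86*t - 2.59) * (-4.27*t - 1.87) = 11.0593*t^5 + 13.5114*t^4 - 14.5649*t^3 - 11.7132*t^2 + 9.4511*t + 4.8433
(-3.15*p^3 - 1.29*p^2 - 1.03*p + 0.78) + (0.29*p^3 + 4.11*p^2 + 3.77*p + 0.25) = -2.86*p^3 + 2.82*p^2 + 2.74*p + 1.03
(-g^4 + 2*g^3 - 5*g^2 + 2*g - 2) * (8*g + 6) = -8*g^5 + 10*g^4 - 28*g^3 - 14*g^2 - 4*g - 12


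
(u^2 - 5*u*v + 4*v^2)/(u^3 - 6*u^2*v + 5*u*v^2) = (u - 4*v)/(u*(u - 5*v))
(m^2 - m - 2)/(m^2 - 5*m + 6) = (m + 1)/(m - 3)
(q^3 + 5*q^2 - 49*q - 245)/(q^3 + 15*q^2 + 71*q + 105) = (q - 7)/(q + 3)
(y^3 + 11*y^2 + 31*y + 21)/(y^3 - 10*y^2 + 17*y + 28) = (y^2 + 10*y + 21)/(y^2 - 11*y + 28)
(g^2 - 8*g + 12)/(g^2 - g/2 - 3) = 2*(g - 6)/(2*g + 3)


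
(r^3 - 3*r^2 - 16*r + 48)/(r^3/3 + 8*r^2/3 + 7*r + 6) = 3*(r^3 - 3*r^2 - 16*r + 48)/(r^3 + 8*r^2 + 21*r + 18)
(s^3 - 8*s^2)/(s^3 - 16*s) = s*(s - 8)/(s^2 - 16)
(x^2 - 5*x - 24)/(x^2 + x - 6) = (x - 8)/(x - 2)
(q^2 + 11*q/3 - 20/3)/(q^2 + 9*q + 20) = (q - 4/3)/(q + 4)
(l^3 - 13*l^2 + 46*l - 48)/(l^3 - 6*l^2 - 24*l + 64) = (l - 3)/(l + 4)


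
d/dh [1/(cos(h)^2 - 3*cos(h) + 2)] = (2*cos(h) - 3)*sin(h)/(cos(h)^2 - 3*cos(h) + 2)^2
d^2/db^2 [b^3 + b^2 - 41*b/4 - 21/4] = 6*b + 2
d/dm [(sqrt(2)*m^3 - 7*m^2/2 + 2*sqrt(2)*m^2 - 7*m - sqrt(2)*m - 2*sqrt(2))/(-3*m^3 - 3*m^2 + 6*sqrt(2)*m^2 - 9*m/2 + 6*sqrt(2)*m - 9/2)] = (2*m^4 + 4*sqrt(2)*m^4 - 20*sqrt(2)*m^3 - 24*m^3 - 30*sqrt(2)*m^2 + 41*m^2 - 40*sqrt(2)*m + 106*m - 6*sqrt(2) + 74)/(3*(4*m^6 - 16*sqrt(2)*m^5 + 8*m^5 - 32*sqrt(2)*m^4 + 48*m^4 - 40*sqrt(2)*m^3 + 88*m^3 - 48*sqrt(2)*m^2 + 53*m^2 - 24*sqrt(2)*m + 18*m + 9))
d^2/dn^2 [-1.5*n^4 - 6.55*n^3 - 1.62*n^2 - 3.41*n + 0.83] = -18.0*n^2 - 39.3*n - 3.24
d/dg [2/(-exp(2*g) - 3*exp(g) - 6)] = (4*exp(g) + 6)*exp(g)/(exp(2*g) + 3*exp(g) + 6)^2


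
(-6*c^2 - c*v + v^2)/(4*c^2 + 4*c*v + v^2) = (-3*c + v)/(2*c + v)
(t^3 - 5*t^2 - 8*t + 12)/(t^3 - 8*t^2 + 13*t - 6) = (t + 2)/(t - 1)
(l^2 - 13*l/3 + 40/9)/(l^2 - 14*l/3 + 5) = (l - 8/3)/(l - 3)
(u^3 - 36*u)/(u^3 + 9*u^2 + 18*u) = (u - 6)/(u + 3)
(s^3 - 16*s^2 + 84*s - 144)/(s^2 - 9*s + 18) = (s^2 - 10*s + 24)/(s - 3)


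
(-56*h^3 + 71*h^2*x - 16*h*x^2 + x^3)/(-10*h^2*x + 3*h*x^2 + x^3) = (-56*h^3 + 71*h^2*x - 16*h*x^2 + x^3)/(x*(-10*h^2 + 3*h*x + x^2))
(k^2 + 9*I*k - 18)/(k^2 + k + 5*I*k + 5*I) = (k^2 + 9*I*k - 18)/(k^2 + k + 5*I*k + 5*I)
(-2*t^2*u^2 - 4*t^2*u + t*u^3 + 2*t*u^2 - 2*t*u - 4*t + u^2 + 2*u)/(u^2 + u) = (-2*t^2*u^2 - 4*t^2*u + t*u^3 + 2*t*u^2 - 2*t*u - 4*t + u^2 + 2*u)/(u*(u + 1))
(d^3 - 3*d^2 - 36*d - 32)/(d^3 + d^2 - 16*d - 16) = (d - 8)/(d - 4)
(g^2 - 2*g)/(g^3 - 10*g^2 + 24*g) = (g - 2)/(g^2 - 10*g + 24)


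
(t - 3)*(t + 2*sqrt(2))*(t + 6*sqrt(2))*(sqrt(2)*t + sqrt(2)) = sqrt(2)*t^4 - 2*sqrt(2)*t^3 + 16*t^3 - 32*t^2 + 21*sqrt(2)*t^2 - 48*sqrt(2)*t - 48*t - 72*sqrt(2)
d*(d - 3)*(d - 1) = d^3 - 4*d^2 + 3*d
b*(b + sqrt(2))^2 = b^3 + 2*sqrt(2)*b^2 + 2*b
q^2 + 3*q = q*(q + 3)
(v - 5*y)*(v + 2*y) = v^2 - 3*v*y - 10*y^2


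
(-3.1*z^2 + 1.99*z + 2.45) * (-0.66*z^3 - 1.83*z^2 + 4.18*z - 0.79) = 2.046*z^5 + 4.3596*z^4 - 18.2167*z^3 + 6.2837*z^2 + 8.6689*z - 1.9355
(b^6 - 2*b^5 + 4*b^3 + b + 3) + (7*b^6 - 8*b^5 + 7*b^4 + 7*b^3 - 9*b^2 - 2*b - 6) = 8*b^6 - 10*b^5 + 7*b^4 + 11*b^3 - 9*b^2 - b - 3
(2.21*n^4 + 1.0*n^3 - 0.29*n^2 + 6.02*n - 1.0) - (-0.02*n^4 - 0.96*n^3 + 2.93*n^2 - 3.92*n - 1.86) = 2.23*n^4 + 1.96*n^3 - 3.22*n^2 + 9.94*n + 0.86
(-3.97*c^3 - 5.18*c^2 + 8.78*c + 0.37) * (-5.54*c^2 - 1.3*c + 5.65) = 21.9938*c^5 + 33.8582*c^4 - 64.3377*c^3 - 42.7308*c^2 + 49.126*c + 2.0905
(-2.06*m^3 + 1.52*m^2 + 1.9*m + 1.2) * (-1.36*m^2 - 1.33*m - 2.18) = 2.8016*m^5 + 0.6726*m^4 - 0.1148*m^3 - 7.4726*m^2 - 5.738*m - 2.616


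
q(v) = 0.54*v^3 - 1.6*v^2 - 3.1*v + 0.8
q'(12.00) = 191.78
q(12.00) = 666.32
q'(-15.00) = 409.40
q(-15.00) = -2135.20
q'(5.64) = 30.38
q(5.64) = 29.30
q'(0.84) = -4.64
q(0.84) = -2.61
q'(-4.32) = 40.96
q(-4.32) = -59.20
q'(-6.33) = 82.07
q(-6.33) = -180.65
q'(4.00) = 10.02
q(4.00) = -2.64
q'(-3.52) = 28.24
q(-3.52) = -31.66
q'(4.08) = 10.81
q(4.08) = -1.81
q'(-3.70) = 30.92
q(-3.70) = -36.99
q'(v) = 1.62*v^2 - 3.2*v - 3.1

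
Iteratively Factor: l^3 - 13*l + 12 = (l - 3)*(l^2 + 3*l - 4) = (l - 3)*(l - 1)*(l + 4)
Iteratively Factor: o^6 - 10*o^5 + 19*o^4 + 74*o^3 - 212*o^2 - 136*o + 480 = (o - 5)*(o^5 - 5*o^4 - 6*o^3 + 44*o^2 + 8*o - 96) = (o - 5)*(o + 2)*(o^4 - 7*o^3 + 8*o^2 + 28*o - 48) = (o - 5)*(o - 4)*(o + 2)*(o^3 - 3*o^2 - 4*o + 12) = (o - 5)*(o - 4)*(o + 2)^2*(o^2 - 5*o + 6) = (o - 5)*(o - 4)*(o - 3)*(o + 2)^2*(o - 2)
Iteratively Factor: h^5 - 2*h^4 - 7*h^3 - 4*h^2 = (h)*(h^4 - 2*h^3 - 7*h^2 - 4*h) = h*(h + 1)*(h^3 - 3*h^2 - 4*h) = h*(h + 1)^2*(h^2 - 4*h) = h^2*(h + 1)^2*(h - 4)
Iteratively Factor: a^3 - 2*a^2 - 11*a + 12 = (a + 3)*(a^2 - 5*a + 4) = (a - 4)*(a + 3)*(a - 1)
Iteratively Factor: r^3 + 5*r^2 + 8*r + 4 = (r + 1)*(r^2 + 4*r + 4) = (r + 1)*(r + 2)*(r + 2)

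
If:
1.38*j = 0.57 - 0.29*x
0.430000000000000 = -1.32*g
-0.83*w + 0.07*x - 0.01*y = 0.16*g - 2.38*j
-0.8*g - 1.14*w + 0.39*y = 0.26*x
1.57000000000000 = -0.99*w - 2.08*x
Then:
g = -0.33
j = 0.78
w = 2.11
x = -1.76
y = 4.32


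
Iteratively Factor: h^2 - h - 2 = (h + 1)*(h - 2)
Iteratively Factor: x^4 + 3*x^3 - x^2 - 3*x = (x + 3)*(x^3 - x) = x*(x + 3)*(x^2 - 1) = x*(x + 1)*(x + 3)*(x - 1)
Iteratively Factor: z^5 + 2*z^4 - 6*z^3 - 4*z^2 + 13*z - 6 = (z - 1)*(z^4 + 3*z^3 - 3*z^2 - 7*z + 6) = (z - 1)^2*(z^3 + 4*z^2 + z - 6) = (z - 1)^2*(z + 2)*(z^2 + 2*z - 3) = (z - 1)^2*(z + 2)*(z + 3)*(z - 1)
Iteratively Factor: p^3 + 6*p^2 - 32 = (p - 2)*(p^2 + 8*p + 16) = (p - 2)*(p + 4)*(p + 4)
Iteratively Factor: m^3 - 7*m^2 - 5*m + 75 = (m - 5)*(m^2 - 2*m - 15) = (m - 5)^2*(m + 3)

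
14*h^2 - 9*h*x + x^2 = (-7*h + x)*(-2*h + x)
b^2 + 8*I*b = b*(b + 8*I)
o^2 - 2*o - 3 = (o - 3)*(o + 1)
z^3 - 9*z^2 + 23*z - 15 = (z - 5)*(z - 3)*(z - 1)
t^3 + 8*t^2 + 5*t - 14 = (t - 1)*(t + 2)*(t + 7)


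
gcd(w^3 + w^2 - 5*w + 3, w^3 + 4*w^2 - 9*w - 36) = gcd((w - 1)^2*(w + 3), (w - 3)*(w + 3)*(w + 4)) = w + 3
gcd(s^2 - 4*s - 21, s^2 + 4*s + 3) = s + 3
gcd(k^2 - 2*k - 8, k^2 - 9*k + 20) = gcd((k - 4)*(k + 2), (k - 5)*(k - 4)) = k - 4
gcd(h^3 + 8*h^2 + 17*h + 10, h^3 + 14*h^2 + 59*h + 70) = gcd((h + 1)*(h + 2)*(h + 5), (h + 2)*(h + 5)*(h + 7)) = h^2 + 7*h + 10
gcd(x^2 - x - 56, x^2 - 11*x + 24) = x - 8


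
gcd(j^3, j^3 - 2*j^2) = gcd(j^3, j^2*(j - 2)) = j^2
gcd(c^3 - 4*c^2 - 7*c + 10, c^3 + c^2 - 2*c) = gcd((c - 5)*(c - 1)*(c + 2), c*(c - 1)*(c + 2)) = c^2 + c - 2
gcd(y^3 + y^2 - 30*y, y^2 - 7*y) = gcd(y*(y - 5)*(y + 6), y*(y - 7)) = y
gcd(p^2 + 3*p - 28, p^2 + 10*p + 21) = p + 7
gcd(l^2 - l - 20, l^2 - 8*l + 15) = l - 5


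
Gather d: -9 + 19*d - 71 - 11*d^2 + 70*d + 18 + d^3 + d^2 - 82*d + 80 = d^3 - 10*d^2 + 7*d + 18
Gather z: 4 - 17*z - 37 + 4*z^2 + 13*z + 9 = 4*z^2 - 4*z - 24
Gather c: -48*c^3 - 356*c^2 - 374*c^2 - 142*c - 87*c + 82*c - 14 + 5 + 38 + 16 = -48*c^3 - 730*c^2 - 147*c + 45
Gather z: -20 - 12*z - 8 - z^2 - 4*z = -z^2 - 16*z - 28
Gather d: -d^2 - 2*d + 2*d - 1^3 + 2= 1 - d^2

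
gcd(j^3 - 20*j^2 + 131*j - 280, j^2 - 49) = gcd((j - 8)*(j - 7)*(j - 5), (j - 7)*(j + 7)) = j - 7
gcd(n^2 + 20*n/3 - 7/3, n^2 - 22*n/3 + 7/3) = n - 1/3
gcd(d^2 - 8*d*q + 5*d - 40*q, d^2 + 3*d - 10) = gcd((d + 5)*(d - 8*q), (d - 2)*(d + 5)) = d + 5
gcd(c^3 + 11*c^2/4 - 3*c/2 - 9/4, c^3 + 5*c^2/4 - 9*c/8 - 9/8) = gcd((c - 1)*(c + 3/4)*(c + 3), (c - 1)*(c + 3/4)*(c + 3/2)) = c^2 - c/4 - 3/4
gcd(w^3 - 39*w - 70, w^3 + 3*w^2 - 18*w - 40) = w^2 + 7*w + 10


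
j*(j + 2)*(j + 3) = j^3 + 5*j^2 + 6*j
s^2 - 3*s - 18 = (s - 6)*(s + 3)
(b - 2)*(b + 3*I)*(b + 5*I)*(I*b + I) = I*b^4 - 8*b^3 - I*b^3 + 8*b^2 - 17*I*b^2 + 16*b + 15*I*b + 30*I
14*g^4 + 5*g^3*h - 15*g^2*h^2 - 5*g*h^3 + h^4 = (-7*g + h)*(-g + h)*(g + h)*(2*g + h)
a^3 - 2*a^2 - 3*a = a*(a - 3)*(a + 1)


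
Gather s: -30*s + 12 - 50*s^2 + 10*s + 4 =-50*s^2 - 20*s + 16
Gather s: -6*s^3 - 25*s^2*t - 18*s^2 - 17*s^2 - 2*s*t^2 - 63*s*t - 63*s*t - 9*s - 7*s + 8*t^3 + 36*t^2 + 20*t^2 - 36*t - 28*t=-6*s^3 + s^2*(-25*t - 35) + s*(-2*t^2 - 126*t - 16) + 8*t^3 + 56*t^2 - 64*t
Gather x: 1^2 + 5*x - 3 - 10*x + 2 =-5*x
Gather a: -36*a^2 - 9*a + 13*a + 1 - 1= -36*a^2 + 4*a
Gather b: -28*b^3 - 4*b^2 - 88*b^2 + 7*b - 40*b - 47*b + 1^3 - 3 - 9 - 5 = -28*b^3 - 92*b^2 - 80*b - 16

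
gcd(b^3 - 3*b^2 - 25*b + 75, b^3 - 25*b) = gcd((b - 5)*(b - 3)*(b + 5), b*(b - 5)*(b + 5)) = b^2 - 25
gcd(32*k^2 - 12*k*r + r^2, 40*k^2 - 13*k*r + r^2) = -8*k + r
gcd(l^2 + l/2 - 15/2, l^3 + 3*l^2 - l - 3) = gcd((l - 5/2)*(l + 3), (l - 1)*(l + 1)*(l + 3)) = l + 3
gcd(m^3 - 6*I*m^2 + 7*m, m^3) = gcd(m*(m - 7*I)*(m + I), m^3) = m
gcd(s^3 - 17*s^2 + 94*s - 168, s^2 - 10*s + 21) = s - 7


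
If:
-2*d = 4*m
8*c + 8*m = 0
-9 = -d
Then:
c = 9/2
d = 9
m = -9/2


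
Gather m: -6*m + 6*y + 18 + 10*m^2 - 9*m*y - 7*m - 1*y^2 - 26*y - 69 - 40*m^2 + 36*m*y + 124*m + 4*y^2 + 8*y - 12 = -30*m^2 + m*(27*y + 111) + 3*y^2 - 12*y - 63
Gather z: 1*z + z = 2*z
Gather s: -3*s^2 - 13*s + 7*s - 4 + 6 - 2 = -3*s^2 - 6*s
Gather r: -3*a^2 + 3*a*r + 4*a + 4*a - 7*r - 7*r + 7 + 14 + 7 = -3*a^2 + 8*a + r*(3*a - 14) + 28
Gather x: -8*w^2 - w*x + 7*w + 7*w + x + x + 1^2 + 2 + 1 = -8*w^2 + 14*w + x*(2 - w) + 4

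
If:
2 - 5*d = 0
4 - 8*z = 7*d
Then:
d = 2/5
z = 3/20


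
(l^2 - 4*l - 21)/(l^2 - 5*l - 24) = (l - 7)/(l - 8)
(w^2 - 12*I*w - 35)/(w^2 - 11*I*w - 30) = (w - 7*I)/(w - 6*I)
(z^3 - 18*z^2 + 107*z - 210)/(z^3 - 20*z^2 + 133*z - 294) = (z - 5)/(z - 7)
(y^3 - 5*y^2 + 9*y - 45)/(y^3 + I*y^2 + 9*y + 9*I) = (y - 5)/(y + I)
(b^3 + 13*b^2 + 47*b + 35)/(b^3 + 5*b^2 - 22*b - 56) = (b^2 + 6*b + 5)/(b^2 - 2*b - 8)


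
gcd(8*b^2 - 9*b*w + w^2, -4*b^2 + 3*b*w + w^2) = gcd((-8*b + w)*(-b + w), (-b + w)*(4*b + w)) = -b + w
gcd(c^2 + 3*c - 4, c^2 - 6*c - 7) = 1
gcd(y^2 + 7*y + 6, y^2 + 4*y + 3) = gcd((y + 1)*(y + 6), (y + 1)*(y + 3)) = y + 1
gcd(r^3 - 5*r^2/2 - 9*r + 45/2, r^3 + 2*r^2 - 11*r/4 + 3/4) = r + 3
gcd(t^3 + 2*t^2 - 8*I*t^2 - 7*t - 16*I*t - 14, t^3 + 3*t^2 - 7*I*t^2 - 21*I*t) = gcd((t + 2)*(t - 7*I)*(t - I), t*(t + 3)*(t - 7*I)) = t - 7*I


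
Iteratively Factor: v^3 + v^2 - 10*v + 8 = (v + 4)*(v^2 - 3*v + 2) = (v - 2)*(v + 4)*(v - 1)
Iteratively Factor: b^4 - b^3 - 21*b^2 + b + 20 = (b - 5)*(b^3 + 4*b^2 - b - 4) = (b - 5)*(b - 1)*(b^2 + 5*b + 4) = (b - 5)*(b - 1)*(b + 1)*(b + 4)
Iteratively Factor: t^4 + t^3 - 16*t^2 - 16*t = (t)*(t^3 + t^2 - 16*t - 16) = t*(t + 4)*(t^2 - 3*t - 4) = t*(t + 1)*(t + 4)*(t - 4)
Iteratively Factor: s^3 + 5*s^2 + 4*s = (s)*(s^2 + 5*s + 4) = s*(s + 1)*(s + 4)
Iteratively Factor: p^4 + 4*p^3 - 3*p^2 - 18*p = (p + 3)*(p^3 + p^2 - 6*p) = (p - 2)*(p + 3)*(p^2 + 3*p) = (p - 2)*(p + 3)^2*(p)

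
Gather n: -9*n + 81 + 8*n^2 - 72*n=8*n^2 - 81*n + 81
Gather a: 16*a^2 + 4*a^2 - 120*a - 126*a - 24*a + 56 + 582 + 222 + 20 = 20*a^2 - 270*a + 880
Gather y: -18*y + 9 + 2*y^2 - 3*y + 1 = 2*y^2 - 21*y + 10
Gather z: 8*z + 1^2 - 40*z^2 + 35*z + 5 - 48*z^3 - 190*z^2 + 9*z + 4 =-48*z^3 - 230*z^2 + 52*z + 10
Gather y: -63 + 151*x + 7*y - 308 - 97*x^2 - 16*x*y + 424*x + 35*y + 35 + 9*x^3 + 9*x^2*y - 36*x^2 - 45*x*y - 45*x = 9*x^3 - 133*x^2 + 530*x + y*(9*x^2 - 61*x + 42) - 336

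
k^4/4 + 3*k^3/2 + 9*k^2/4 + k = k*(k/4 + 1/4)*(k + 1)*(k + 4)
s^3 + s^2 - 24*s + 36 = (s - 3)*(s - 2)*(s + 6)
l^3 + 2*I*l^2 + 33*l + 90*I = (l - 6*I)*(l + 3*I)*(l + 5*I)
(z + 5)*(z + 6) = z^2 + 11*z + 30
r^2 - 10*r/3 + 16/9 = (r - 8/3)*(r - 2/3)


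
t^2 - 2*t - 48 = (t - 8)*(t + 6)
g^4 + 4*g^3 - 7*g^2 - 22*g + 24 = (g - 2)*(g - 1)*(g + 3)*(g + 4)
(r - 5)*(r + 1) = r^2 - 4*r - 5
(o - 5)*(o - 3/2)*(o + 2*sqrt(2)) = o^3 - 13*o^2/2 + 2*sqrt(2)*o^2 - 13*sqrt(2)*o + 15*o/2 + 15*sqrt(2)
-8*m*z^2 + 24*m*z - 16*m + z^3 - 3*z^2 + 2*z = (-8*m + z)*(z - 2)*(z - 1)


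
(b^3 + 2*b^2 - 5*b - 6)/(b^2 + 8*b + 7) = (b^2 + b - 6)/(b + 7)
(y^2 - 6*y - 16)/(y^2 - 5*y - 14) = (y - 8)/(y - 7)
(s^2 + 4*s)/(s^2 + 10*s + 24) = s/(s + 6)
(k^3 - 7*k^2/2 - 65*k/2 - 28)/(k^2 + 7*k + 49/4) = 2*(k^2 - 7*k - 8)/(2*k + 7)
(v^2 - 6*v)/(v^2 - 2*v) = (v - 6)/(v - 2)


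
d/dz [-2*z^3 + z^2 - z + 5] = -6*z^2 + 2*z - 1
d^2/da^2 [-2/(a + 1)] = -4/(a + 1)^3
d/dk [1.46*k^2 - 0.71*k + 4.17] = 2.92*k - 0.71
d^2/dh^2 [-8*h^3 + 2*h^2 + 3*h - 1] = 4 - 48*h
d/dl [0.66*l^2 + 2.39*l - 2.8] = 1.32*l + 2.39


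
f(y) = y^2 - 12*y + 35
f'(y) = 2*y - 12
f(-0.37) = 39.58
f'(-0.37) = -12.74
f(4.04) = 2.84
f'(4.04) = -3.92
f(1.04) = 23.60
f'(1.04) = -9.92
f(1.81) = 16.56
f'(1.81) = -8.38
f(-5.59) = 133.33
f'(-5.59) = -23.18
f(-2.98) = 79.64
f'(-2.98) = -17.96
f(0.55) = 28.70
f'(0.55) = -10.90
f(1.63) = 18.10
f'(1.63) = -8.74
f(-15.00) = 440.00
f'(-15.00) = -42.00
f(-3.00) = 80.00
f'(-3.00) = -18.00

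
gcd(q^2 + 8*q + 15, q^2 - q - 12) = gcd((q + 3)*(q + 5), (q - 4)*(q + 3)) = q + 3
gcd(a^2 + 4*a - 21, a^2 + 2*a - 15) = a - 3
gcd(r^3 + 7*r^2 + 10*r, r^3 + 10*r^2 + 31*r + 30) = r^2 + 7*r + 10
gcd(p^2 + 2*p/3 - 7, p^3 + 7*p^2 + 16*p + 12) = p + 3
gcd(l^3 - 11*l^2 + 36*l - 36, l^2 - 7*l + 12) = l - 3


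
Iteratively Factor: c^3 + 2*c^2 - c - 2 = (c + 1)*(c^2 + c - 2) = (c + 1)*(c + 2)*(c - 1)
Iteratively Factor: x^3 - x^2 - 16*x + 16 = (x - 4)*(x^2 + 3*x - 4) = (x - 4)*(x - 1)*(x + 4)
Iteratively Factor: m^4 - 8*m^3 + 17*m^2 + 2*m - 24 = (m + 1)*(m^3 - 9*m^2 + 26*m - 24) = (m - 4)*(m + 1)*(m^2 - 5*m + 6) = (m - 4)*(m - 2)*(m + 1)*(m - 3)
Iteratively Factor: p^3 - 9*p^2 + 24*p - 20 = (p - 2)*(p^2 - 7*p + 10) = (p - 2)^2*(p - 5)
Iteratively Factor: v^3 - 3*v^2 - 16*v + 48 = (v + 4)*(v^2 - 7*v + 12) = (v - 3)*(v + 4)*(v - 4)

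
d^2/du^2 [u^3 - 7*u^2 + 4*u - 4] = 6*u - 14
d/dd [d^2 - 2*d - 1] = 2*d - 2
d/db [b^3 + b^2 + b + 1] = 3*b^2 + 2*b + 1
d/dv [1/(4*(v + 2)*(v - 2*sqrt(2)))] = ((-v + 2*sqrt(2))*(v + 2) - (v - 2*sqrt(2))^2)/(4*(v + 2)^2*(v - 2*sqrt(2))^3)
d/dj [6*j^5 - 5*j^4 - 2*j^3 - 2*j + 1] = 30*j^4 - 20*j^3 - 6*j^2 - 2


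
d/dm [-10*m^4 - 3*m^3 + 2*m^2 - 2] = m*(-40*m^2 - 9*m + 4)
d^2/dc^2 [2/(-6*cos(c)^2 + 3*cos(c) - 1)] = 6*(-48*sin(c)^4 + 19*sin(c)^2 - 47*cos(c)/2 + 9*cos(3*c)/2 + 31)/(6*sin(c)^2 + 3*cos(c) - 7)^3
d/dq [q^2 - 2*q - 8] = 2*q - 2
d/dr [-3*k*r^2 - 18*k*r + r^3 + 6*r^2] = -6*k*r - 18*k + 3*r^2 + 12*r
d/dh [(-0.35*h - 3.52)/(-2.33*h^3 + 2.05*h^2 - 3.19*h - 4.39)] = (-1.631*h^3 - 23.8873*h^2 + 14.432*h - 9.6923)/(5.4289*h^6 - 9.553*h^5 + 19.0679*h^4 + 7.3784*h^3 - 7.8229*h^2 + 28.0082*h + 19.2721)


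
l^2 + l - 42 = (l - 6)*(l + 7)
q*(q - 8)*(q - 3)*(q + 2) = q^4 - 9*q^3 + 2*q^2 + 48*q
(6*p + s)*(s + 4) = 6*p*s + 24*p + s^2 + 4*s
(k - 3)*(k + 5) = k^2 + 2*k - 15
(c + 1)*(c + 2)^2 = c^3 + 5*c^2 + 8*c + 4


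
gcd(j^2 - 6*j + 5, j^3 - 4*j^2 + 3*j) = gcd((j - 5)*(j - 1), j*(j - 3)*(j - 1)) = j - 1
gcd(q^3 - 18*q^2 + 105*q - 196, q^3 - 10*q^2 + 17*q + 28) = q^2 - 11*q + 28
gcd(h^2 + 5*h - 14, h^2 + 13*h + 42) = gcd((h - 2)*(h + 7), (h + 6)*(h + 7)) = h + 7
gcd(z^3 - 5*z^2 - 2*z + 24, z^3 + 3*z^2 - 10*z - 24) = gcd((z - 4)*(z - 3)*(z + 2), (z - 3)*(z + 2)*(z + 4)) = z^2 - z - 6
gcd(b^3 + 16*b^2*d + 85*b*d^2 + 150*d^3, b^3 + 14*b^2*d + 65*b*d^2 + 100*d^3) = b^2 + 10*b*d + 25*d^2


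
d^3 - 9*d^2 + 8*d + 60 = (d - 6)*(d - 5)*(d + 2)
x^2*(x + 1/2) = x^3 + x^2/2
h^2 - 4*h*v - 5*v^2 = (h - 5*v)*(h + v)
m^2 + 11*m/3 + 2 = (m + 2/3)*(m + 3)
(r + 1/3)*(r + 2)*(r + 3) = r^3 + 16*r^2/3 + 23*r/3 + 2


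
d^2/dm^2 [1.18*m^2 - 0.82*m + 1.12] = 2.36000000000000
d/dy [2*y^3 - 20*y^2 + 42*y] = 6*y^2 - 40*y + 42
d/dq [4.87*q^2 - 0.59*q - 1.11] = 9.74*q - 0.59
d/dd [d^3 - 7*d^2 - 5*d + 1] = 3*d^2 - 14*d - 5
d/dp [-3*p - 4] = -3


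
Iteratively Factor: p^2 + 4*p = (p + 4)*(p)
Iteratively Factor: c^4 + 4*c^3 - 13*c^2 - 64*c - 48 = (c - 4)*(c^3 + 8*c^2 + 19*c + 12) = (c - 4)*(c + 1)*(c^2 + 7*c + 12) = (c - 4)*(c + 1)*(c + 3)*(c + 4)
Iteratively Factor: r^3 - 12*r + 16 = (r + 4)*(r^2 - 4*r + 4) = (r - 2)*(r + 4)*(r - 2)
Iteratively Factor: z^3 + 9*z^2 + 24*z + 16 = (z + 1)*(z^2 + 8*z + 16) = (z + 1)*(z + 4)*(z + 4)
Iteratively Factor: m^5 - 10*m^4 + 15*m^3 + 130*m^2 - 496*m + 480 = (m - 4)*(m^4 - 6*m^3 - 9*m^2 + 94*m - 120) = (m - 4)*(m - 3)*(m^3 - 3*m^2 - 18*m + 40) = (m - 4)*(m - 3)*(m + 4)*(m^2 - 7*m + 10) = (m - 4)*(m - 3)*(m - 2)*(m + 4)*(m - 5)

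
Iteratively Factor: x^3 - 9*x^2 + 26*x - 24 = (x - 4)*(x^2 - 5*x + 6) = (x - 4)*(x - 2)*(x - 3)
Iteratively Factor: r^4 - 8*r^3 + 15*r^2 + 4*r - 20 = (r + 1)*(r^3 - 9*r^2 + 24*r - 20) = (r - 2)*(r + 1)*(r^2 - 7*r + 10) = (r - 2)^2*(r + 1)*(r - 5)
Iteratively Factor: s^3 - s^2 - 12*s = (s)*(s^2 - s - 12) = s*(s + 3)*(s - 4)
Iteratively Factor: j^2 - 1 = (j + 1)*(j - 1)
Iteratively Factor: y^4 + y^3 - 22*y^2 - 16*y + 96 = (y - 2)*(y^3 + 3*y^2 - 16*y - 48) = (y - 2)*(y + 3)*(y^2 - 16) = (y - 4)*(y - 2)*(y + 3)*(y + 4)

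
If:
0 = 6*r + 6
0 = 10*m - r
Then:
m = -1/10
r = -1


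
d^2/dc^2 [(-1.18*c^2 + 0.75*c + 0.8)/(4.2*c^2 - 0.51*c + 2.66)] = (21.40488*c^3 + 163.76976*c^2 - 60.5556*c - 32.122556)/(74.088*c^6 - 26.9892*c^5 + 144.04446*c^4 - 34.318971*c^3 + 91.228158*c^2 - 10.825668*c + 18.821096)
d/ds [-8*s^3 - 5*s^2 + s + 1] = -24*s^2 - 10*s + 1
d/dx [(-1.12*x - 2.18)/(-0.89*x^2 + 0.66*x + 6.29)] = (0.9968*x^2 - 0.7392*x - (1.12*x + 2.18)*(1.78*x - 0.66) - 7.0448)/(-0.89*x^2 + 0.66*x + 6.29)^2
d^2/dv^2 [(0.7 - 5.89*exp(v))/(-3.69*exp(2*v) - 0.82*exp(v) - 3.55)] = (80.1988289999999*exp(4*v) - 55.947042*exp(3*v) - 469.29051*exp(2*v) + 19.06213*exp(v) + 76.266425)*exp(v)/(50.243409*exp(6*v) + 33.495606*exp(5*v) + 152.454933*exp(4*v) + 65.000908*exp(3*v) + 146.670735*exp(2*v) + 31.00215*exp(v) + 44.738875)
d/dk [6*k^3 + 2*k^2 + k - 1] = 18*k^2 + 4*k + 1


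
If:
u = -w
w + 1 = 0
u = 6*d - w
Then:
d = 0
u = 1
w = -1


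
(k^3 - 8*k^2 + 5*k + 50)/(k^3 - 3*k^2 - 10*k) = (k - 5)/k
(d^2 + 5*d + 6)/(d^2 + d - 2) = (d + 3)/(d - 1)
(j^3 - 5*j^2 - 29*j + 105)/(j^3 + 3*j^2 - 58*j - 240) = (j^2 - 10*j + 21)/(j^2 - 2*j - 48)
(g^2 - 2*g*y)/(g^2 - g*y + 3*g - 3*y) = g*(g - 2*y)/(g^2 - g*y + 3*g - 3*y)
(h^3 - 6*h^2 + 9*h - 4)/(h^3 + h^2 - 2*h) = (h^2 - 5*h + 4)/(h*(h + 2))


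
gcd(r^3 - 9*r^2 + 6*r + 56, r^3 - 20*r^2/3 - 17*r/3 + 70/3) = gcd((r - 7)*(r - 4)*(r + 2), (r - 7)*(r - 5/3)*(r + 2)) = r^2 - 5*r - 14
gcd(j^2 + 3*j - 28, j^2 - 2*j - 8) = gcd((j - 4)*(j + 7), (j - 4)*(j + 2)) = j - 4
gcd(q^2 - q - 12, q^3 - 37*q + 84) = q - 4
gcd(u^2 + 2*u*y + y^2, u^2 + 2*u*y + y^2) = u^2 + 2*u*y + y^2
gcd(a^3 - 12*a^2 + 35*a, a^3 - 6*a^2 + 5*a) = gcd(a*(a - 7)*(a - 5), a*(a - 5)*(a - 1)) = a^2 - 5*a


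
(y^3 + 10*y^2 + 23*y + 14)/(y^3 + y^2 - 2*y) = (y^2 + 8*y + 7)/(y*(y - 1))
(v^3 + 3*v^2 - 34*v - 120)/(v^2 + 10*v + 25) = (v^2 - 2*v - 24)/(v + 5)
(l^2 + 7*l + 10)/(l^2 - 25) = (l + 2)/(l - 5)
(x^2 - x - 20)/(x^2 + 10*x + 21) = (x^2 - x - 20)/(x^2 + 10*x + 21)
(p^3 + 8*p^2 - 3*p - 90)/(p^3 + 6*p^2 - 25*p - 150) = (p - 3)/(p - 5)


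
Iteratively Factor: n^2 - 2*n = (n - 2)*(n)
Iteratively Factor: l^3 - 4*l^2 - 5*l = (l)*(l^2 - 4*l - 5) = l*(l + 1)*(l - 5)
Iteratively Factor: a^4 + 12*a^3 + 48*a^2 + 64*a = (a + 4)*(a^3 + 8*a^2 + 16*a) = a*(a + 4)*(a^2 + 8*a + 16) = a*(a + 4)^2*(a + 4)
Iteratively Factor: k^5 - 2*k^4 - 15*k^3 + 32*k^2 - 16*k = (k - 1)*(k^4 - k^3 - 16*k^2 + 16*k) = (k - 1)*(k + 4)*(k^3 - 5*k^2 + 4*k) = (k - 1)^2*(k + 4)*(k^2 - 4*k) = k*(k - 1)^2*(k + 4)*(k - 4)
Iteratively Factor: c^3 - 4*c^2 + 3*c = (c - 1)*(c^2 - 3*c) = (c - 3)*(c - 1)*(c)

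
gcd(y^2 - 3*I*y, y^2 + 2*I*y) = y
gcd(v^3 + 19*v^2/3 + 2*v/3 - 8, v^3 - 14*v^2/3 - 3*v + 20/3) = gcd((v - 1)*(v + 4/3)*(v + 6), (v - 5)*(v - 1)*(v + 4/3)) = v^2 + v/3 - 4/3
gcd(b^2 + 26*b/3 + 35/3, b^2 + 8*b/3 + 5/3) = b + 5/3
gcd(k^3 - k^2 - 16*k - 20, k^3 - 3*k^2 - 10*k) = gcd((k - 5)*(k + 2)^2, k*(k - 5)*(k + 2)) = k^2 - 3*k - 10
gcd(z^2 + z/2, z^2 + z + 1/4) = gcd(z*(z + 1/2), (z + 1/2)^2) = z + 1/2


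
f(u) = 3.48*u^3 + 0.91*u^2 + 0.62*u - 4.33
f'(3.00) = 100.04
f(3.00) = 99.68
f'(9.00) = 862.64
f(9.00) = 2611.88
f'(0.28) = 1.95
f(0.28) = -4.01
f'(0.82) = 9.13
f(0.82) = -1.29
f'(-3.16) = 99.12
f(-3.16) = -107.01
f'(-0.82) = 6.15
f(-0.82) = -6.15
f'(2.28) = 59.04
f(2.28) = 43.06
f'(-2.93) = 84.91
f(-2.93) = -85.87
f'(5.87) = 371.03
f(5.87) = 734.54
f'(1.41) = 23.94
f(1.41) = 8.11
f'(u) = 10.44*u^2 + 1.82*u + 0.62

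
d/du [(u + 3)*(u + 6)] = 2*u + 9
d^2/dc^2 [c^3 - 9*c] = 6*c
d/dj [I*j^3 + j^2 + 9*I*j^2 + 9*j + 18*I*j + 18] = 3*I*j^2 + j*(2 + 18*I) + 9 + 18*I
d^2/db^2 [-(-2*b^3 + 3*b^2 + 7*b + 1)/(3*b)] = 4/3 - 2/(3*b^3)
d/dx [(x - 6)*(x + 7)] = 2*x + 1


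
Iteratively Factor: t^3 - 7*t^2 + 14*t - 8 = (t - 1)*(t^2 - 6*t + 8) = (t - 4)*(t - 1)*(t - 2)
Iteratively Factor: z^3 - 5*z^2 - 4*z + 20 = (z - 5)*(z^2 - 4) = (z - 5)*(z - 2)*(z + 2)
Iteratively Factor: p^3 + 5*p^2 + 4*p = (p)*(p^2 + 5*p + 4) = p*(p + 1)*(p + 4)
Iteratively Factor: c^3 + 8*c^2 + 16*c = (c + 4)*(c^2 + 4*c) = c*(c + 4)*(c + 4)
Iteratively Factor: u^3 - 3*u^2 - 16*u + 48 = (u + 4)*(u^2 - 7*u + 12) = (u - 4)*(u + 4)*(u - 3)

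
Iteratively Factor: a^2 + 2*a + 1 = (a + 1)*(a + 1)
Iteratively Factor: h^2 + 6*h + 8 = (h + 4)*(h + 2)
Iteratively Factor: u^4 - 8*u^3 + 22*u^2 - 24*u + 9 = (u - 3)*(u^3 - 5*u^2 + 7*u - 3) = (u - 3)*(u - 1)*(u^2 - 4*u + 3) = (u - 3)*(u - 1)^2*(u - 3)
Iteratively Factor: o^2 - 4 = (o - 2)*(o + 2)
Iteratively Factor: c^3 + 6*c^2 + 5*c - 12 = (c - 1)*(c^2 + 7*c + 12) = (c - 1)*(c + 4)*(c + 3)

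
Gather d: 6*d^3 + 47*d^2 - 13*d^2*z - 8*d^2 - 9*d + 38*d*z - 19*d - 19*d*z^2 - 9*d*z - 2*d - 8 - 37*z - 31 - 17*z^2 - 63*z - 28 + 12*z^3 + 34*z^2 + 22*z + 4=6*d^3 + d^2*(39 - 13*z) + d*(-19*z^2 + 29*z - 30) + 12*z^3 + 17*z^2 - 78*z - 63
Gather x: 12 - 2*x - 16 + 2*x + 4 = 0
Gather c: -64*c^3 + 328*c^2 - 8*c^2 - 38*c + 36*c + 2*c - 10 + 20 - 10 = -64*c^3 + 320*c^2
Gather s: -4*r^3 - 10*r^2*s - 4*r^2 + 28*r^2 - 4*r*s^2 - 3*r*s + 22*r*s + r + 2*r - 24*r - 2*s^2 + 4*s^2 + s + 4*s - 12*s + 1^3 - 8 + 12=-4*r^3 + 24*r^2 - 21*r + s^2*(2 - 4*r) + s*(-10*r^2 + 19*r - 7) + 5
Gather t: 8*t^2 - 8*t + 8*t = 8*t^2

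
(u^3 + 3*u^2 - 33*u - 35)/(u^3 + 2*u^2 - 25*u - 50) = (u^2 + 8*u + 7)/(u^2 + 7*u + 10)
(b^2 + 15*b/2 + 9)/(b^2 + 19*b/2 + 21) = (2*b + 3)/(2*b + 7)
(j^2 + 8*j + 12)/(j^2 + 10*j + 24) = (j + 2)/(j + 4)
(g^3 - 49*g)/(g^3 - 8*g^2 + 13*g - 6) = g*(g^2 - 49)/(g^3 - 8*g^2 + 13*g - 6)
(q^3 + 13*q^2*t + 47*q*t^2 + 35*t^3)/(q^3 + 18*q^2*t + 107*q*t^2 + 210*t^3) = (q + t)/(q + 6*t)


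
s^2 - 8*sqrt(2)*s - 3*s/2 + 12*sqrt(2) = (s - 3/2)*(s - 8*sqrt(2))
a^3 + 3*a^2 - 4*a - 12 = (a - 2)*(a + 2)*(a + 3)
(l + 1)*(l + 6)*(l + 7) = l^3 + 14*l^2 + 55*l + 42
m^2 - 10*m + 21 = (m - 7)*(m - 3)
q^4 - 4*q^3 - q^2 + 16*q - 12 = (q - 3)*(q - 2)*(q - 1)*(q + 2)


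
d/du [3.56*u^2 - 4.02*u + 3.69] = 7.12*u - 4.02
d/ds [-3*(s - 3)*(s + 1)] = 6 - 6*s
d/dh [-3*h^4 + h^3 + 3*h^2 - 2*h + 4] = -12*h^3 + 3*h^2 + 6*h - 2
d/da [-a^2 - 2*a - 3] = -2*a - 2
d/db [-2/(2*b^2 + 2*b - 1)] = 4*(2*b + 1)/(2*b^2 + 2*b - 1)^2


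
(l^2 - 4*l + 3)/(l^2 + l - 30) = (l^2 - 4*l + 3)/(l^2 + l - 30)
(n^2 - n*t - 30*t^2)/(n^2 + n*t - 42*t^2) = (n + 5*t)/(n + 7*t)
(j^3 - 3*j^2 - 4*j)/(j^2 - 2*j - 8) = j*(j + 1)/(j + 2)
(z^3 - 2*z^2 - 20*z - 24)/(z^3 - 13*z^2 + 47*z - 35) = (z^3 - 2*z^2 - 20*z - 24)/(z^3 - 13*z^2 + 47*z - 35)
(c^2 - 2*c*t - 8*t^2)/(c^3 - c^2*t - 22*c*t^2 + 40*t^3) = (-c - 2*t)/(-c^2 - 3*c*t + 10*t^2)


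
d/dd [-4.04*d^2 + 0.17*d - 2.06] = 0.17 - 8.08*d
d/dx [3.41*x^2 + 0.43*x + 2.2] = 6.82*x + 0.43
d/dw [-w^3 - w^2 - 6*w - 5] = -3*w^2 - 2*w - 6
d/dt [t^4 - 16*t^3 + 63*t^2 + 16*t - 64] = 4*t^3 - 48*t^2 + 126*t + 16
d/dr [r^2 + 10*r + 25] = 2*r + 10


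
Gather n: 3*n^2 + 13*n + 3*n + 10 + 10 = 3*n^2 + 16*n + 20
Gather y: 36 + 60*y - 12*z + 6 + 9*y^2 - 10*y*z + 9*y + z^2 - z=9*y^2 + y*(69 - 10*z) + z^2 - 13*z + 42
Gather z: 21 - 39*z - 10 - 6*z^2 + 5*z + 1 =-6*z^2 - 34*z + 12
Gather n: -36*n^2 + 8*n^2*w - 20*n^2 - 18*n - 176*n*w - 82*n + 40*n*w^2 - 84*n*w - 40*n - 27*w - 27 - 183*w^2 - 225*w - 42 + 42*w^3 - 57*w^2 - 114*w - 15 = n^2*(8*w - 56) + n*(40*w^2 - 260*w - 140) + 42*w^3 - 240*w^2 - 366*w - 84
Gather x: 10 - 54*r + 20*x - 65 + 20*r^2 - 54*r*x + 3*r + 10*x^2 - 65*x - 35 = 20*r^2 - 51*r + 10*x^2 + x*(-54*r - 45) - 90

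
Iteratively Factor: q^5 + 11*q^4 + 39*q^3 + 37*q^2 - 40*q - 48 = (q + 1)*(q^4 + 10*q^3 + 29*q^2 + 8*q - 48) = (q + 1)*(q + 4)*(q^3 + 6*q^2 + 5*q - 12) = (q + 1)*(q + 4)^2*(q^2 + 2*q - 3) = (q - 1)*(q + 1)*(q + 4)^2*(q + 3)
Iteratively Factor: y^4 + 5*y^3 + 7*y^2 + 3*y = (y + 1)*(y^3 + 4*y^2 + 3*y) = y*(y + 1)*(y^2 + 4*y + 3) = y*(y + 1)^2*(y + 3)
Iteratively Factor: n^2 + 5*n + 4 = (n + 1)*(n + 4)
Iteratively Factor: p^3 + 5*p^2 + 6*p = (p)*(p^2 + 5*p + 6) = p*(p + 2)*(p + 3)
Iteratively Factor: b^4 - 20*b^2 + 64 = (b - 4)*(b^3 + 4*b^2 - 4*b - 16) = (b - 4)*(b + 4)*(b^2 - 4) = (b - 4)*(b - 2)*(b + 4)*(b + 2)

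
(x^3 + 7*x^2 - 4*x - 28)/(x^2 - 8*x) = (x^3 + 7*x^2 - 4*x - 28)/(x*(x - 8))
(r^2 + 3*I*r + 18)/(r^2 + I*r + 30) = (r - 3*I)/(r - 5*I)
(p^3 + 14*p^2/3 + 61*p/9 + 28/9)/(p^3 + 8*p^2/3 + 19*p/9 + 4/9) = (3*p + 7)/(3*p + 1)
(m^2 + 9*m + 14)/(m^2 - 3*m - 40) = (m^2 + 9*m + 14)/(m^2 - 3*m - 40)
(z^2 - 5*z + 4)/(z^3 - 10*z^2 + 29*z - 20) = 1/(z - 5)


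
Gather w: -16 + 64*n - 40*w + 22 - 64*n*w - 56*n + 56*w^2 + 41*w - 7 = 8*n + 56*w^2 + w*(1 - 64*n) - 1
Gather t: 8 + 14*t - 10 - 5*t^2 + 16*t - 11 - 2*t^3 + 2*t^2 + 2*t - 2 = -2*t^3 - 3*t^2 + 32*t - 15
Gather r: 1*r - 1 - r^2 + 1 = -r^2 + r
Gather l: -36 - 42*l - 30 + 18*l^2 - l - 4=18*l^2 - 43*l - 70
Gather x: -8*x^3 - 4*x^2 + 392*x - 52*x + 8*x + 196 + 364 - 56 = -8*x^3 - 4*x^2 + 348*x + 504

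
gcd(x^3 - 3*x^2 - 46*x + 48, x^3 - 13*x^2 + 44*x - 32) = x^2 - 9*x + 8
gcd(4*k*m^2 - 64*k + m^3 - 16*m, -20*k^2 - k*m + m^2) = 4*k + m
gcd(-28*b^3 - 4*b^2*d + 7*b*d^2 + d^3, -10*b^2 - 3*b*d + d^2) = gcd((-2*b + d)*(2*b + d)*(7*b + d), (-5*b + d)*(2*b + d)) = 2*b + d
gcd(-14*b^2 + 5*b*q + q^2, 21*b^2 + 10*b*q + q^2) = 7*b + q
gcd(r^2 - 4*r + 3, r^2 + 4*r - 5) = r - 1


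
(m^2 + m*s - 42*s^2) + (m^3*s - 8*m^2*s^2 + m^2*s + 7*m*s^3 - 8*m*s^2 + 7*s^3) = m^3*s - 8*m^2*s^2 + m^2*s + m^2 + 7*m*s^3 - 8*m*s^2 + m*s + 7*s^3 - 42*s^2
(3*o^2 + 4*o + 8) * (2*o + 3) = 6*o^3 + 17*o^2 + 28*o + 24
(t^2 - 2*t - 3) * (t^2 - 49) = t^4 - 2*t^3 - 52*t^2 + 98*t + 147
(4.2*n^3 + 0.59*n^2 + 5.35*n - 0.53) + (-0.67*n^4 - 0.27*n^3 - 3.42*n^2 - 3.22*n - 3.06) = -0.67*n^4 + 3.93*n^3 - 2.83*n^2 + 2.13*n - 3.59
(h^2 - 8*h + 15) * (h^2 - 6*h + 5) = h^4 - 14*h^3 + 68*h^2 - 130*h + 75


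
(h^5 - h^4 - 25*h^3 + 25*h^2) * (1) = h^5 - h^4 - 25*h^3 + 25*h^2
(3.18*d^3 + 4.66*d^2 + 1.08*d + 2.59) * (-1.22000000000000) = -3.8796*d^3 - 5.6852*d^2 - 1.3176*d - 3.1598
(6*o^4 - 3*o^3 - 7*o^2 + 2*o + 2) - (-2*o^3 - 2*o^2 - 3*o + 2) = 6*o^4 - o^3 - 5*o^2 + 5*o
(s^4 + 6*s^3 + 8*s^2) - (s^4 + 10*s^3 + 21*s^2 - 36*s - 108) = -4*s^3 - 13*s^2 + 36*s + 108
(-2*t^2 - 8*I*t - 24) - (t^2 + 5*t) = -3*t^2 - 5*t - 8*I*t - 24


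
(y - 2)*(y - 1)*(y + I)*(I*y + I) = I*y^4 - y^3 - 2*I*y^3 + 2*y^2 - I*y^2 + y + 2*I*y - 2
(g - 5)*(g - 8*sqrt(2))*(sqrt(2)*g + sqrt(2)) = sqrt(2)*g^3 - 16*g^2 - 4*sqrt(2)*g^2 - 5*sqrt(2)*g + 64*g + 80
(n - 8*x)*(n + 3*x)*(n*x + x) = n^3*x - 5*n^2*x^2 + n^2*x - 24*n*x^3 - 5*n*x^2 - 24*x^3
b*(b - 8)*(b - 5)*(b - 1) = b^4 - 14*b^3 + 53*b^2 - 40*b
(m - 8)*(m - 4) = m^2 - 12*m + 32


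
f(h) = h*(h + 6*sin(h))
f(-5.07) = -2.79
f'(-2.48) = 3.09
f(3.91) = -1.02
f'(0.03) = 0.42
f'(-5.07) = -15.17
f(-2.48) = 15.29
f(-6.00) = 25.94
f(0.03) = 0.01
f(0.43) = 1.26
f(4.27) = -4.92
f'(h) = h*(6*cos(h) + 1) + h + 6*sin(h)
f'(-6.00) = -44.89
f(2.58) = 14.90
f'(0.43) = 5.71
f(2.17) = 15.46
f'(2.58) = -4.75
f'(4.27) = -7.85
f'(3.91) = -13.22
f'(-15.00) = 34.47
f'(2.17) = 1.95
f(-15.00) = 283.53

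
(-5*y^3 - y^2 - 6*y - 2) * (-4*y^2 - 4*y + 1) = 20*y^5 + 24*y^4 + 23*y^3 + 31*y^2 + 2*y - 2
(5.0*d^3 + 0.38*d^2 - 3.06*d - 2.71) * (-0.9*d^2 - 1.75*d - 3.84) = -4.5*d^5 - 9.092*d^4 - 17.111*d^3 + 6.3348*d^2 + 16.4929*d + 10.4064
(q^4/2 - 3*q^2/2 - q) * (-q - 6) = -q^5/2 - 3*q^4 + 3*q^3/2 + 10*q^2 + 6*q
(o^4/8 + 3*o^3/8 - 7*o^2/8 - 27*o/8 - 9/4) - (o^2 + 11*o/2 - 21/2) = o^4/8 + 3*o^3/8 - 15*o^2/8 - 71*o/8 + 33/4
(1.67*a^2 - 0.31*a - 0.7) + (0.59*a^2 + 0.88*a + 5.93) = 2.26*a^2 + 0.57*a + 5.23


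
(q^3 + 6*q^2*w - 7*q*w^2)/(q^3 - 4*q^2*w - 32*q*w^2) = (-q^2 - 6*q*w + 7*w^2)/(-q^2 + 4*q*w + 32*w^2)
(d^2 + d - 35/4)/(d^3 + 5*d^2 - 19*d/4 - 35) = 1/(d + 4)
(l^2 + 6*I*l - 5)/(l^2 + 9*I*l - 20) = (l + I)/(l + 4*I)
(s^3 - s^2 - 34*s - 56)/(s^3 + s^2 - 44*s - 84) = (s + 4)/(s + 6)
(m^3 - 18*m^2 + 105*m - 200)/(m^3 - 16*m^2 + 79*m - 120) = (m - 5)/(m - 3)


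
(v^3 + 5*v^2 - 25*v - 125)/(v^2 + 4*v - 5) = (v^2 - 25)/(v - 1)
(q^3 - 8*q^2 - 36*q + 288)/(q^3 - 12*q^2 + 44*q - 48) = (q^2 - 2*q - 48)/(q^2 - 6*q + 8)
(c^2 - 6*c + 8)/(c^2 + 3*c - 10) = (c - 4)/(c + 5)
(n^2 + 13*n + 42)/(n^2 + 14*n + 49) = (n + 6)/(n + 7)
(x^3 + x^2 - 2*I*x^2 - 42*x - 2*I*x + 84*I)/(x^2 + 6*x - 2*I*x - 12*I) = (x^2 + x - 42)/(x + 6)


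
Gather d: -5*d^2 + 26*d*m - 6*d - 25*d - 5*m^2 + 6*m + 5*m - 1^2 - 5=-5*d^2 + d*(26*m - 31) - 5*m^2 + 11*m - 6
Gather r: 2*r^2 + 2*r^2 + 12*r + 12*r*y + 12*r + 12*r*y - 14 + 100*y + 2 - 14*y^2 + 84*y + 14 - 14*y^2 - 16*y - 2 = 4*r^2 + r*(24*y + 24) - 28*y^2 + 168*y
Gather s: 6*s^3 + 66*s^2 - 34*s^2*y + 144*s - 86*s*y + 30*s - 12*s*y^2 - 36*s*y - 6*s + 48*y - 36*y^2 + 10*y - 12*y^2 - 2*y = 6*s^3 + s^2*(66 - 34*y) + s*(-12*y^2 - 122*y + 168) - 48*y^2 + 56*y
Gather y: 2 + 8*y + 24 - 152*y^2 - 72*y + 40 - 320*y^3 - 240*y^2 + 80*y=-320*y^3 - 392*y^2 + 16*y + 66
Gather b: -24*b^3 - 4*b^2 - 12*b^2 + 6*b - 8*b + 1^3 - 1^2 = -24*b^3 - 16*b^2 - 2*b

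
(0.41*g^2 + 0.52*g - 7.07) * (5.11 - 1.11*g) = -0.4551*g^3 + 1.5179*g^2 + 10.5049*g - 36.1277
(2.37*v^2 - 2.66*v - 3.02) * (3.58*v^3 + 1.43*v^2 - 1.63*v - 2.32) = 8.4846*v^5 - 6.1337*v^4 - 18.4785*v^3 - 5.4812*v^2 + 11.0938*v + 7.0064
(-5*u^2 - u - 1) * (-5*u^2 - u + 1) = 25*u^4 + 10*u^3 + u^2 - 1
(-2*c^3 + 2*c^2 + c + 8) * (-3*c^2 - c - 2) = 6*c^5 - 4*c^4 - c^3 - 29*c^2 - 10*c - 16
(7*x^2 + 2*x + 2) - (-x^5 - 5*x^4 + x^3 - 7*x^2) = x^5 + 5*x^4 - x^3 + 14*x^2 + 2*x + 2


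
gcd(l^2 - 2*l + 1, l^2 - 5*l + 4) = l - 1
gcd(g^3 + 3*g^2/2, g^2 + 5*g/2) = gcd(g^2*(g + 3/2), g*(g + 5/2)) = g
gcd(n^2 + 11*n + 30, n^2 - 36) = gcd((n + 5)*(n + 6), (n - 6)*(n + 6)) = n + 6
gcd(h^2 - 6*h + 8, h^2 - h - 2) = h - 2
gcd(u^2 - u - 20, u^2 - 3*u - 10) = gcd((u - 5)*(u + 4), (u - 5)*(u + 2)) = u - 5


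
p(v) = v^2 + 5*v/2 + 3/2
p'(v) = 2*v + 5/2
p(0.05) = 1.63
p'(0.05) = 2.60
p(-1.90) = 0.36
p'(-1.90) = -1.30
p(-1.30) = -0.06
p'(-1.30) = -0.10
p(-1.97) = 0.46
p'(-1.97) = -1.44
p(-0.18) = 1.08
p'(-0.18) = 2.14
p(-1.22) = -0.06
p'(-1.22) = 0.06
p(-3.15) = 3.55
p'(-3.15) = -3.80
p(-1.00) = 0.00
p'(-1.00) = 0.50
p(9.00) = 105.00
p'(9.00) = 20.50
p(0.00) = 1.50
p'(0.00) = 2.50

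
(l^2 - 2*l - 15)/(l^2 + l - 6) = (l - 5)/(l - 2)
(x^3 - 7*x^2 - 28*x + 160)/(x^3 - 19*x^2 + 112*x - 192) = (x^2 + x - 20)/(x^2 - 11*x + 24)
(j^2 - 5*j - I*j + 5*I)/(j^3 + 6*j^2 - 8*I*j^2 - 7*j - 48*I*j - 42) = (j - 5)/(j^2 + j*(6 - 7*I) - 42*I)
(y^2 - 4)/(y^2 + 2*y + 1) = (y^2 - 4)/(y^2 + 2*y + 1)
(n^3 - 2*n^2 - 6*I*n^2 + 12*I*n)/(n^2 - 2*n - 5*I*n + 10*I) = n*(n - 6*I)/(n - 5*I)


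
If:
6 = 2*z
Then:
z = 3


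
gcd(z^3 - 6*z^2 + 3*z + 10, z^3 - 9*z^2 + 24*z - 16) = 1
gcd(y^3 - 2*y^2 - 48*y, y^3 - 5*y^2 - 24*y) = y^2 - 8*y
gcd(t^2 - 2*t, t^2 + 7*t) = t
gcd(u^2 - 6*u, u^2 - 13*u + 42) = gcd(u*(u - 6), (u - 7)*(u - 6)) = u - 6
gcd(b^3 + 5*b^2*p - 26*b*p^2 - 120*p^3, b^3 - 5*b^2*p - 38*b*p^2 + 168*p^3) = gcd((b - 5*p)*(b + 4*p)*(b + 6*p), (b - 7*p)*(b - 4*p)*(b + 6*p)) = b + 6*p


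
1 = 1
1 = 1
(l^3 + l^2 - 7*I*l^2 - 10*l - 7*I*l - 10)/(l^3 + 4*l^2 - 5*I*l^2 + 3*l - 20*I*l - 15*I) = (l - 2*I)/(l + 3)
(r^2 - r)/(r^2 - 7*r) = (r - 1)/(r - 7)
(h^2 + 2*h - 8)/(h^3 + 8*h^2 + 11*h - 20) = (h - 2)/(h^2 + 4*h - 5)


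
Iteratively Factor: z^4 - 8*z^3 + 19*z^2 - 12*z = (z - 3)*(z^3 - 5*z^2 + 4*z) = (z - 3)*(z - 1)*(z^2 - 4*z) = z*(z - 3)*(z - 1)*(z - 4)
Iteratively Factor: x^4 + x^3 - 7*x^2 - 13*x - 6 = (x + 1)*(x^3 - 7*x - 6) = (x + 1)^2*(x^2 - x - 6) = (x - 3)*(x + 1)^2*(x + 2)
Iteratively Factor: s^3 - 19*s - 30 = (s + 3)*(s^2 - 3*s - 10) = (s - 5)*(s + 3)*(s + 2)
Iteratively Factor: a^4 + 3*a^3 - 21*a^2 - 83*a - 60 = (a + 3)*(a^3 - 21*a - 20) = (a + 1)*(a + 3)*(a^2 - a - 20) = (a - 5)*(a + 1)*(a + 3)*(a + 4)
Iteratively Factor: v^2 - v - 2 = (v - 2)*(v + 1)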